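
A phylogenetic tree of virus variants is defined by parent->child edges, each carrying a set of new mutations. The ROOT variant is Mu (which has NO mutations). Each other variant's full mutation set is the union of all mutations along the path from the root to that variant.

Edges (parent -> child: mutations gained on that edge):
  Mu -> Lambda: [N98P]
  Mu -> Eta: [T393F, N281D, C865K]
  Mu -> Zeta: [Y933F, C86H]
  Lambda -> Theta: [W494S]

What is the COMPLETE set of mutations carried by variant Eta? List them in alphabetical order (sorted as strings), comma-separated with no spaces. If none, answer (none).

At Mu: gained [] -> total []
At Eta: gained ['T393F', 'N281D', 'C865K'] -> total ['C865K', 'N281D', 'T393F']

Answer: C865K,N281D,T393F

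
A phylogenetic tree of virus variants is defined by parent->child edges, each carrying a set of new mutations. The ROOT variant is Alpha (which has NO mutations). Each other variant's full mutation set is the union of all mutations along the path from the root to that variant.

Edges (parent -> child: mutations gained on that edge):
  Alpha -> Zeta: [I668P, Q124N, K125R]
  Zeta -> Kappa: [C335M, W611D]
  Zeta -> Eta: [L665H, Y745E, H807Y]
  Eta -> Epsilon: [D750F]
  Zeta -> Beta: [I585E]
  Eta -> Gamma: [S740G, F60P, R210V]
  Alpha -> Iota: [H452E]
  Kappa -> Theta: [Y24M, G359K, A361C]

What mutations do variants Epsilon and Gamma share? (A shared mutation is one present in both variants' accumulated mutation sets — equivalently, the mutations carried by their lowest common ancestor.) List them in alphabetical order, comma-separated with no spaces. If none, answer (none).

Accumulating mutations along path to Epsilon:
  At Alpha: gained [] -> total []
  At Zeta: gained ['I668P', 'Q124N', 'K125R'] -> total ['I668P', 'K125R', 'Q124N']
  At Eta: gained ['L665H', 'Y745E', 'H807Y'] -> total ['H807Y', 'I668P', 'K125R', 'L665H', 'Q124N', 'Y745E']
  At Epsilon: gained ['D750F'] -> total ['D750F', 'H807Y', 'I668P', 'K125R', 'L665H', 'Q124N', 'Y745E']
Mutations(Epsilon) = ['D750F', 'H807Y', 'I668P', 'K125R', 'L665H', 'Q124N', 'Y745E']
Accumulating mutations along path to Gamma:
  At Alpha: gained [] -> total []
  At Zeta: gained ['I668P', 'Q124N', 'K125R'] -> total ['I668P', 'K125R', 'Q124N']
  At Eta: gained ['L665H', 'Y745E', 'H807Y'] -> total ['H807Y', 'I668P', 'K125R', 'L665H', 'Q124N', 'Y745E']
  At Gamma: gained ['S740G', 'F60P', 'R210V'] -> total ['F60P', 'H807Y', 'I668P', 'K125R', 'L665H', 'Q124N', 'R210V', 'S740G', 'Y745E']
Mutations(Gamma) = ['F60P', 'H807Y', 'I668P', 'K125R', 'L665H', 'Q124N', 'R210V', 'S740G', 'Y745E']
Intersection: ['D750F', 'H807Y', 'I668P', 'K125R', 'L665H', 'Q124N', 'Y745E'] ∩ ['F60P', 'H807Y', 'I668P', 'K125R', 'L665H', 'Q124N', 'R210V', 'S740G', 'Y745E'] = ['H807Y', 'I668P', 'K125R', 'L665H', 'Q124N', 'Y745E']

Answer: H807Y,I668P,K125R,L665H,Q124N,Y745E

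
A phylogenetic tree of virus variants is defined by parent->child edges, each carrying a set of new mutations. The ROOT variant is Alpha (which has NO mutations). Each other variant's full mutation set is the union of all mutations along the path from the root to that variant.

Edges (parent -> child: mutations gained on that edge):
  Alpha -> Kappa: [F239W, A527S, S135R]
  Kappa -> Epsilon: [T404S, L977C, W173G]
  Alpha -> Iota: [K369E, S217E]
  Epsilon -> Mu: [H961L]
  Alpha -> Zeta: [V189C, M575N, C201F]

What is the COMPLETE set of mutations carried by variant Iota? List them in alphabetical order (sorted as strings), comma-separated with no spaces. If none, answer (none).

At Alpha: gained [] -> total []
At Iota: gained ['K369E', 'S217E'] -> total ['K369E', 'S217E']

Answer: K369E,S217E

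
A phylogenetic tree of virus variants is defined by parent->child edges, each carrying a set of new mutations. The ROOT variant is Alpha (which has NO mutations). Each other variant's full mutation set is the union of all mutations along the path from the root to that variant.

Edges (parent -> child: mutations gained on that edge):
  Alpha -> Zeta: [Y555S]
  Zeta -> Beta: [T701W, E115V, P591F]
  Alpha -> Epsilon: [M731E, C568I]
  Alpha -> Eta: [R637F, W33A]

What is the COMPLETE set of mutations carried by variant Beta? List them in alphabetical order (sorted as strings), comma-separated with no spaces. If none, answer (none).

Answer: E115V,P591F,T701W,Y555S

Derivation:
At Alpha: gained [] -> total []
At Zeta: gained ['Y555S'] -> total ['Y555S']
At Beta: gained ['T701W', 'E115V', 'P591F'] -> total ['E115V', 'P591F', 'T701W', 'Y555S']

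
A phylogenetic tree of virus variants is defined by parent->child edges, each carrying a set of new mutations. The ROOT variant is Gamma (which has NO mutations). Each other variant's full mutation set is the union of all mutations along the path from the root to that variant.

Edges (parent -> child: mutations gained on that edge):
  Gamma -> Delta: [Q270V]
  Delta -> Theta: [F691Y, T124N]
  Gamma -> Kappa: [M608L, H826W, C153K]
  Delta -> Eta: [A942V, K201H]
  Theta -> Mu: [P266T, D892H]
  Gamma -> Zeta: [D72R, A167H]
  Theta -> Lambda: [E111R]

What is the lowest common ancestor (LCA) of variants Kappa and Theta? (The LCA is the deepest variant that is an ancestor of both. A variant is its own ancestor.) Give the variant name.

Path from root to Kappa: Gamma -> Kappa
  ancestors of Kappa: {Gamma, Kappa}
Path from root to Theta: Gamma -> Delta -> Theta
  ancestors of Theta: {Gamma, Delta, Theta}
Common ancestors: {Gamma}
Walk up from Theta: Theta (not in ancestors of Kappa), Delta (not in ancestors of Kappa), Gamma (in ancestors of Kappa)
Deepest common ancestor (LCA) = Gamma

Answer: Gamma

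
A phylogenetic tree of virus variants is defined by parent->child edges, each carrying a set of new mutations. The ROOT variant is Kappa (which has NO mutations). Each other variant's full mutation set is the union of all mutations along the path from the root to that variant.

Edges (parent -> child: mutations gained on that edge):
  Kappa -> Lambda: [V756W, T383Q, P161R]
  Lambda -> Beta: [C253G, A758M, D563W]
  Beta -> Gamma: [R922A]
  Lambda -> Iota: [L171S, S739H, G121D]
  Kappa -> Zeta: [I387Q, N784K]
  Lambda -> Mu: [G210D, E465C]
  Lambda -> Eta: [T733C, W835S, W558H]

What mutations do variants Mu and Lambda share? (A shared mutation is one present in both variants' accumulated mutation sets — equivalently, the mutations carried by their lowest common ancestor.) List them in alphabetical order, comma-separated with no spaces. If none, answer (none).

Accumulating mutations along path to Mu:
  At Kappa: gained [] -> total []
  At Lambda: gained ['V756W', 'T383Q', 'P161R'] -> total ['P161R', 'T383Q', 'V756W']
  At Mu: gained ['G210D', 'E465C'] -> total ['E465C', 'G210D', 'P161R', 'T383Q', 'V756W']
Mutations(Mu) = ['E465C', 'G210D', 'P161R', 'T383Q', 'V756W']
Accumulating mutations along path to Lambda:
  At Kappa: gained [] -> total []
  At Lambda: gained ['V756W', 'T383Q', 'P161R'] -> total ['P161R', 'T383Q', 'V756W']
Mutations(Lambda) = ['P161R', 'T383Q', 'V756W']
Intersection: ['E465C', 'G210D', 'P161R', 'T383Q', 'V756W'] ∩ ['P161R', 'T383Q', 'V756W'] = ['P161R', 'T383Q', 'V756W']

Answer: P161R,T383Q,V756W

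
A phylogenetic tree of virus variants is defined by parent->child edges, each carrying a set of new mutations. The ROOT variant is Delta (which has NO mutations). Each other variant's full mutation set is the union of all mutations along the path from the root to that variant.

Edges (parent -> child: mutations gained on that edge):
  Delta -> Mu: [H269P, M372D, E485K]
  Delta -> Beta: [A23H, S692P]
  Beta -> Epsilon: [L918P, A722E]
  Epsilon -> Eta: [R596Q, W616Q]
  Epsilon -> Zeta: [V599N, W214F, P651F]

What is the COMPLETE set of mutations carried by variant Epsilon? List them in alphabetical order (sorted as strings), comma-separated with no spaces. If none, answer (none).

Answer: A23H,A722E,L918P,S692P

Derivation:
At Delta: gained [] -> total []
At Beta: gained ['A23H', 'S692P'] -> total ['A23H', 'S692P']
At Epsilon: gained ['L918P', 'A722E'] -> total ['A23H', 'A722E', 'L918P', 'S692P']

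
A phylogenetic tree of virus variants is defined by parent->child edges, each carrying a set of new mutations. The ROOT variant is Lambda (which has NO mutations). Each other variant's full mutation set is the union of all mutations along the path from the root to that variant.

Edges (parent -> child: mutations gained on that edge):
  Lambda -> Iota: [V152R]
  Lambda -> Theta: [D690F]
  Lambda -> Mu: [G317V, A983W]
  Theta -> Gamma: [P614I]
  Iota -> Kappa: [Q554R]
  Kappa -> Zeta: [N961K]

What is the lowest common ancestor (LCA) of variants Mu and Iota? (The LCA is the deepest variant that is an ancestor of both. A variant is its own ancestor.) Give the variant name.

Answer: Lambda

Derivation:
Path from root to Mu: Lambda -> Mu
  ancestors of Mu: {Lambda, Mu}
Path from root to Iota: Lambda -> Iota
  ancestors of Iota: {Lambda, Iota}
Common ancestors: {Lambda}
Walk up from Iota: Iota (not in ancestors of Mu), Lambda (in ancestors of Mu)
Deepest common ancestor (LCA) = Lambda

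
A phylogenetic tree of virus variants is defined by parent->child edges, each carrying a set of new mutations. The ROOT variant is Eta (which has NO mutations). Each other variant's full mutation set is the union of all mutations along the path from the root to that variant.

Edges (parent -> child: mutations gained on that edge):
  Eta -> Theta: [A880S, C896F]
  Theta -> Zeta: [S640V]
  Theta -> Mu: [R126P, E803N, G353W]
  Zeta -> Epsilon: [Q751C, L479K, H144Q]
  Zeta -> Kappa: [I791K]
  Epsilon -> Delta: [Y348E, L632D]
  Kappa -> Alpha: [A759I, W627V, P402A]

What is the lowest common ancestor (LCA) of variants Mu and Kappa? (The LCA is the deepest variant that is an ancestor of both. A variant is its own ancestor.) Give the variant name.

Path from root to Mu: Eta -> Theta -> Mu
  ancestors of Mu: {Eta, Theta, Mu}
Path from root to Kappa: Eta -> Theta -> Zeta -> Kappa
  ancestors of Kappa: {Eta, Theta, Zeta, Kappa}
Common ancestors: {Eta, Theta}
Walk up from Kappa: Kappa (not in ancestors of Mu), Zeta (not in ancestors of Mu), Theta (in ancestors of Mu), Eta (in ancestors of Mu)
Deepest common ancestor (LCA) = Theta

Answer: Theta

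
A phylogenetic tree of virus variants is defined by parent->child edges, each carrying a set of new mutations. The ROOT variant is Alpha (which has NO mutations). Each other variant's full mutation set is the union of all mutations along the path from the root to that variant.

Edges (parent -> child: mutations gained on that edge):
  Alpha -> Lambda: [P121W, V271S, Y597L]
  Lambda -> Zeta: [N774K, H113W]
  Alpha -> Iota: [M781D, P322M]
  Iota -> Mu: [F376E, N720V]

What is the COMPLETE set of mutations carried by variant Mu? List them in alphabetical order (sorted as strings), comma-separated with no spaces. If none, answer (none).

Answer: F376E,M781D,N720V,P322M

Derivation:
At Alpha: gained [] -> total []
At Iota: gained ['M781D', 'P322M'] -> total ['M781D', 'P322M']
At Mu: gained ['F376E', 'N720V'] -> total ['F376E', 'M781D', 'N720V', 'P322M']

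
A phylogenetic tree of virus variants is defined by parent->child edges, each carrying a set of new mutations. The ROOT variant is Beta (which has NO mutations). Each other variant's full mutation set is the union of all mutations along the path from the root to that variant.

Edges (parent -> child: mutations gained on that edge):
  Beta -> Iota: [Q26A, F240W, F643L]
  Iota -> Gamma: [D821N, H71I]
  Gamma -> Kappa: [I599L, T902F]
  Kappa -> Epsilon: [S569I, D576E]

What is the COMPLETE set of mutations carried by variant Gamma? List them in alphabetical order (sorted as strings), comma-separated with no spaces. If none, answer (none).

At Beta: gained [] -> total []
At Iota: gained ['Q26A', 'F240W', 'F643L'] -> total ['F240W', 'F643L', 'Q26A']
At Gamma: gained ['D821N', 'H71I'] -> total ['D821N', 'F240W', 'F643L', 'H71I', 'Q26A']

Answer: D821N,F240W,F643L,H71I,Q26A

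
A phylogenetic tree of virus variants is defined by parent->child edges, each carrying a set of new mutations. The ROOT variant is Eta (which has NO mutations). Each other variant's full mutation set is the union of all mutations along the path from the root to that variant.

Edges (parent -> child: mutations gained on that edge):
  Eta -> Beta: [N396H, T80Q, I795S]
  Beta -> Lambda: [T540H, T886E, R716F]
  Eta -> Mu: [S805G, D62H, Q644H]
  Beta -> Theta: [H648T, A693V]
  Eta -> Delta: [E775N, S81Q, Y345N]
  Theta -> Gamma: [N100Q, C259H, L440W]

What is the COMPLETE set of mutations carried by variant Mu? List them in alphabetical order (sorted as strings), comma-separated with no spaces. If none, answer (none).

At Eta: gained [] -> total []
At Mu: gained ['S805G', 'D62H', 'Q644H'] -> total ['D62H', 'Q644H', 'S805G']

Answer: D62H,Q644H,S805G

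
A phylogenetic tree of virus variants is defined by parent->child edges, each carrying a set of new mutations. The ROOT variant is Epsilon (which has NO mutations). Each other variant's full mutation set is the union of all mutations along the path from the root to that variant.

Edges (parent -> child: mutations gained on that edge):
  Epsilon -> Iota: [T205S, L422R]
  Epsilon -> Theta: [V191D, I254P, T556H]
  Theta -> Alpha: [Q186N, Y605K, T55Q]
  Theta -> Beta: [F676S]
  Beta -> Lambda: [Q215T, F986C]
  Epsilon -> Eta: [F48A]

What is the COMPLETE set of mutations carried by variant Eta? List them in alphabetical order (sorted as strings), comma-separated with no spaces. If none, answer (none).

At Epsilon: gained [] -> total []
At Eta: gained ['F48A'] -> total ['F48A']

Answer: F48A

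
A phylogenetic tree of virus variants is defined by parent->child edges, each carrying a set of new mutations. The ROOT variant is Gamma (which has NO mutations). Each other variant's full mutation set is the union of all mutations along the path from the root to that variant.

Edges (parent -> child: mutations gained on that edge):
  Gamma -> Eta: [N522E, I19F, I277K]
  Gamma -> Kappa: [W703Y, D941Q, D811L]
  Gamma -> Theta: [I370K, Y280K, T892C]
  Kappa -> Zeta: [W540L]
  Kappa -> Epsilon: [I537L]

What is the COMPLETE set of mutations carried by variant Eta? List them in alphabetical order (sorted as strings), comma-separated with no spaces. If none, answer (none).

At Gamma: gained [] -> total []
At Eta: gained ['N522E', 'I19F', 'I277K'] -> total ['I19F', 'I277K', 'N522E']

Answer: I19F,I277K,N522E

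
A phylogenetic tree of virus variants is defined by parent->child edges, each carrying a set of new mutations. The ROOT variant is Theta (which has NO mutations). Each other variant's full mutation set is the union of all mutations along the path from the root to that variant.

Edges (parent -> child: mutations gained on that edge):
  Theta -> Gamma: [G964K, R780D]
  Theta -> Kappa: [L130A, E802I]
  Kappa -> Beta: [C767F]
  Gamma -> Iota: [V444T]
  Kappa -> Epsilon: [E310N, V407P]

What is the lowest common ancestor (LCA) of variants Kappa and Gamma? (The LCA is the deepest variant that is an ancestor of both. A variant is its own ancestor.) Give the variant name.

Answer: Theta

Derivation:
Path from root to Kappa: Theta -> Kappa
  ancestors of Kappa: {Theta, Kappa}
Path from root to Gamma: Theta -> Gamma
  ancestors of Gamma: {Theta, Gamma}
Common ancestors: {Theta}
Walk up from Gamma: Gamma (not in ancestors of Kappa), Theta (in ancestors of Kappa)
Deepest common ancestor (LCA) = Theta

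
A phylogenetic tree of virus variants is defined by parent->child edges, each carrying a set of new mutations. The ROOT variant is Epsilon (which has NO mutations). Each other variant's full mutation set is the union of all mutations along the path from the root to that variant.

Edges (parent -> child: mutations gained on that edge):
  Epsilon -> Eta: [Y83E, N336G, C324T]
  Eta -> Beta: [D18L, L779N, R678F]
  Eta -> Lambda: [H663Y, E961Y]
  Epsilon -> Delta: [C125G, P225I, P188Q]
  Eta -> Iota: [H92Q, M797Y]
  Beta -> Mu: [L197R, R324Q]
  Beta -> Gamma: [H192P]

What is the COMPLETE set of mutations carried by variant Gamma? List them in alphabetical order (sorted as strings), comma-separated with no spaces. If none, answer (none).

At Epsilon: gained [] -> total []
At Eta: gained ['Y83E', 'N336G', 'C324T'] -> total ['C324T', 'N336G', 'Y83E']
At Beta: gained ['D18L', 'L779N', 'R678F'] -> total ['C324T', 'D18L', 'L779N', 'N336G', 'R678F', 'Y83E']
At Gamma: gained ['H192P'] -> total ['C324T', 'D18L', 'H192P', 'L779N', 'N336G', 'R678F', 'Y83E']

Answer: C324T,D18L,H192P,L779N,N336G,R678F,Y83E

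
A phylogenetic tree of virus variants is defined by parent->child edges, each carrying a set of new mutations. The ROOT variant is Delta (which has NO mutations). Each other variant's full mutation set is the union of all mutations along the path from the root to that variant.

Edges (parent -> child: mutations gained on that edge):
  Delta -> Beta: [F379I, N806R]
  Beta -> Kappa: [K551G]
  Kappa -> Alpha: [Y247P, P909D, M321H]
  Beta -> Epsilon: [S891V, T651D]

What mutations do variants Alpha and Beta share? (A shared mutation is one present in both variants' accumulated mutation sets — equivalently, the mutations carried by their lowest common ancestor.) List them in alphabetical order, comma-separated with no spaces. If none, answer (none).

Answer: F379I,N806R

Derivation:
Accumulating mutations along path to Alpha:
  At Delta: gained [] -> total []
  At Beta: gained ['F379I', 'N806R'] -> total ['F379I', 'N806R']
  At Kappa: gained ['K551G'] -> total ['F379I', 'K551G', 'N806R']
  At Alpha: gained ['Y247P', 'P909D', 'M321H'] -> total ['F379I', 'K551G', 'M321H', 'N806R', 'P909D', 'Y247P']
Mutations(Alpha) = ['F379I', 'K551G', 'M321H', 'N806R', 'P909D', 'Y247P']
Accumulating mutations along path to Beta:
  At Delta: gained [] -> total []
  At Beta: gained ['F379I', 'N806R'] -> total ['F379I', 'N806R']
Mutations(Beta) = ['F379I', 'N806R']
Intersection: ['F379I', 'K551G', 'M321H', 'N806R', 'P909D', 'Y247P'] ∩ ['F379I', 'N806R'] = ['F379I', 'N806R']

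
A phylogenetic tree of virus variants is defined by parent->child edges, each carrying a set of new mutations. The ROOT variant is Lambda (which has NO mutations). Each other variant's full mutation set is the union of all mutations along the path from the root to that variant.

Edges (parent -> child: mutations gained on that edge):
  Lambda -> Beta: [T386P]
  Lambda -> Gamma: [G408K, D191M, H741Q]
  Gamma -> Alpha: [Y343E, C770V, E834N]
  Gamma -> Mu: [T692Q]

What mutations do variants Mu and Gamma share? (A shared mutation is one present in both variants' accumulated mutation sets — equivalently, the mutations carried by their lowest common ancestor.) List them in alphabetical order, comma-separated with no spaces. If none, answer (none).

Answer: D191M,G408K,H741Q

Derivation:
Accumulating mutations along path to Mu:
  At Lambda: gained [] -> total []
  At Gamma: gained ['G408K', 'D191M', 'H741Q'] -> total ['D191M', 'G408K', 'H741Q']
  At Mu: gained ['T692Q'] -> total ['D191M', 'G408K', 'H741Q', 'T692Q']
Mutations(Mu) = ['D191M', 'G408K', 'H741Q', 'T692Q']
Accumulating mutations along path to Gamma:
  At Lambda: gained [] -> total []
  At Gamma: gained ['G408K', 'D191M', 'H741Q'] -> total ['D191M', 'G408K', 'H741Q']
Mutations(Gamma) = ['D191M', 'G408K', 'H741Q']
Intersection: ['D191M', 'G408K', 'H741Q', 'T692Q'] ∩ ['D191M', 'G408K', 'H741Q'] = ['D191M', 'G408K', 'H741Q']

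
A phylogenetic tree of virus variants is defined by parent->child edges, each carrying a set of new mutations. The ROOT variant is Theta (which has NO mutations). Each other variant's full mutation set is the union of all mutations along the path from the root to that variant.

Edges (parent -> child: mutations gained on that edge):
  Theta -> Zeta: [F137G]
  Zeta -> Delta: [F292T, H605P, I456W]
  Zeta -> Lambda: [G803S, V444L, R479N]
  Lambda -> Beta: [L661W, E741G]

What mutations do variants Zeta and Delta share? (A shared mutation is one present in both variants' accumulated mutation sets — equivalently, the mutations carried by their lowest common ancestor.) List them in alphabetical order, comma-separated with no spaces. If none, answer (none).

Answer: F137G

Derivation:
Accumulating mutations along path to Zeta:
  At Theta: gained [] -> total []
  At Zeta: gained ['F137G'] -> total ['F137G']
Mutations(Zeta) = ['F137G']
Accumulating mutations along path to Delta:
  At Theta: gained [] -> total []
  At Zeta: gained ['F137G'] -> total ['F137G']
  At Delta: gained ['F292T', 'H605P', 'I456W'] -> total ['F137G', 'F292T', 'H605P', 'I456W']
Mutations(Delta) = ['F137G', 'F292T', 'H605P', 'I456W']
Intersection: ['F137G'] ∩ ['F137G', 'F292T', 'H605P', 'I456W'] = ['F137G']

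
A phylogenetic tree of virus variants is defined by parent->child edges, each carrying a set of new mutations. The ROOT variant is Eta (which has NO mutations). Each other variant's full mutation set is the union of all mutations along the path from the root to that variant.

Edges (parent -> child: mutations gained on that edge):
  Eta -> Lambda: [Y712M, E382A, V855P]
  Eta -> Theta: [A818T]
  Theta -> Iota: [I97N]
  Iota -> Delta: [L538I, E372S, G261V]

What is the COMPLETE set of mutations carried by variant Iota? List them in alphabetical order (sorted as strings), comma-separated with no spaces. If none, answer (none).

Answer: A818T,I97N

Derivation:
At Eta: gained [] -> total []
At Theta: gained ['A818T'] -> total ['A818T']
At Iota: gained ['I97N'] -> total ['A818T', 'I97N']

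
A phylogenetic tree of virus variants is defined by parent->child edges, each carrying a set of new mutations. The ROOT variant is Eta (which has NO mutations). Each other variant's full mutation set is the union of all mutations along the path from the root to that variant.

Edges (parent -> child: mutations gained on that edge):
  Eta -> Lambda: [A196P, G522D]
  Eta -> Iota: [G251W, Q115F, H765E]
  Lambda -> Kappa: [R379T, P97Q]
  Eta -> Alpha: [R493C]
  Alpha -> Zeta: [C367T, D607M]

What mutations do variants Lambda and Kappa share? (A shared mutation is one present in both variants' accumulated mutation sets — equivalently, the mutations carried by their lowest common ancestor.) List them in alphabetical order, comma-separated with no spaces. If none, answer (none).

Accumulating mutations along path to Lambda:
  At Eta: gained [] -> total []
  At Lambda: gained ['A196P', 'G522D'] -> total ['A196P', 'G522D']
Mutations(Lambda) = ['A196P', 'G522D']
Accumulating mutations along path to Kappa:
  At Eta: gained [] -> total []
  At Lambda: gained ['A196P', 'G522D'] -> total ['A196P', 'G522D']
  At Kappa: gained ['R379T', 'P97Q'] -> total ['A196P', 'G522D', 'P97Q', 'R379T']
Mutations(Kappa) = ['A196P', 'G522D', 'P97Q', 'R379T']
Intersection: ['A196P', 'G522D'] ∩ ['A196P', 'G522D', 'P97Q', 'R379T'] = ['A196P', 'G522D']

Answer: A196P,G522D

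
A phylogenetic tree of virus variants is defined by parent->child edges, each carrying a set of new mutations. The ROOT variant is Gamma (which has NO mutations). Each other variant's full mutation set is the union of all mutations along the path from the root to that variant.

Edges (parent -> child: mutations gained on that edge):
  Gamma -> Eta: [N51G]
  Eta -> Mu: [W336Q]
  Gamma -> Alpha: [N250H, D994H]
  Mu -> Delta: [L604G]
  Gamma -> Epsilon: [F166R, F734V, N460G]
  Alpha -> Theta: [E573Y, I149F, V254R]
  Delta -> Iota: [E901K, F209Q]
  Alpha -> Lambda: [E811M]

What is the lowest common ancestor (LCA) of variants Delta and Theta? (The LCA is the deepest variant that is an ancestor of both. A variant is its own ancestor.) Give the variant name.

Path from root to Delta: Gamma -> Eta -> Mu -> Delta
  ancestors of Delta: {Gamma, Eta, Mu, Delta}
Path from root to Theta: Gamma -> Alpha -> Theta
  ancestors of Theta: {Gamma, Alpha, Theta}
Common ancestors: {Gamma}
Walk up from Theta: Theta (not in ancestors of Delta), Alpha (not in ancestors of Delta), Gamma (in ancestors of Delta)
Deepest common ancestor (LCA) = Gamma

Answer: Gamma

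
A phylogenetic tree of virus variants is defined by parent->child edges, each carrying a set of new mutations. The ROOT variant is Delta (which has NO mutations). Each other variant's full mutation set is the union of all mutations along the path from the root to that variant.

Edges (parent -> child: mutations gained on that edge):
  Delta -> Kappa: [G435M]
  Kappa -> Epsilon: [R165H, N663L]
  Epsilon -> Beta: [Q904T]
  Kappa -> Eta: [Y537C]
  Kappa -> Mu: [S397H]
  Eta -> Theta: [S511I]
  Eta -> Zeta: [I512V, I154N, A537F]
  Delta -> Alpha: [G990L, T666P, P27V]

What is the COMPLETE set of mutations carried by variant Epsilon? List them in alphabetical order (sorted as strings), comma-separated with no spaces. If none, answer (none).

Answer: G435M,N663L,R165H

Derivation:
At Delta: gained [] -> total []
At Kappa: gained ['G435M'] -> total ['G435M']
At Epsilon: gained ['R165H', 'N663L'] -> total ['G435M', 'N663L', 'R165H']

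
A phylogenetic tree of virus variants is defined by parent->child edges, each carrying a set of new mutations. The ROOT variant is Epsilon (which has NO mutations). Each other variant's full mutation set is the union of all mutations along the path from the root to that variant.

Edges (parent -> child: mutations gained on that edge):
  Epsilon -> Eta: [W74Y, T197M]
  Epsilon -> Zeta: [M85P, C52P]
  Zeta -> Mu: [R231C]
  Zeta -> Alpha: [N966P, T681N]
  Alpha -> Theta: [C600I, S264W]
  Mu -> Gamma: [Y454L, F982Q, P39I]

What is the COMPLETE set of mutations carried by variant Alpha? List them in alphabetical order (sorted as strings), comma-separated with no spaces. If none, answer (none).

Answer: C52P,M85P,N966P,T681N

Derivation:
At Epsilon: gained [] -> total []
At Zeta: gained ['M85P', 'C52P'] -> total ['C52P', 'M85P']
At Alpha: gained ['N966P', 'T681N'] -> total ['C52P', 'M85P', 'N966P', 'T681N']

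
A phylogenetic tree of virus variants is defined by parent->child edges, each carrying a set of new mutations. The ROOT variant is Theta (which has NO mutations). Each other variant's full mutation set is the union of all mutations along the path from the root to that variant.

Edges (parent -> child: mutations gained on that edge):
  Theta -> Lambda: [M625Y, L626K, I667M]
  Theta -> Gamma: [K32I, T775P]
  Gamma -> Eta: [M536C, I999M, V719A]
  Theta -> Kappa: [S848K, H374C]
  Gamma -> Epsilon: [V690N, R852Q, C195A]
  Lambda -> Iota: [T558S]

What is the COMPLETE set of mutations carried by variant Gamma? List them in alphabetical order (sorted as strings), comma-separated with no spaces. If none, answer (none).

At Theta: gained [] -> total []
At Gamma: gained ['K32I', 'T775P'] -> total ['K32I', 'T775P']

Answer: K32I,T775P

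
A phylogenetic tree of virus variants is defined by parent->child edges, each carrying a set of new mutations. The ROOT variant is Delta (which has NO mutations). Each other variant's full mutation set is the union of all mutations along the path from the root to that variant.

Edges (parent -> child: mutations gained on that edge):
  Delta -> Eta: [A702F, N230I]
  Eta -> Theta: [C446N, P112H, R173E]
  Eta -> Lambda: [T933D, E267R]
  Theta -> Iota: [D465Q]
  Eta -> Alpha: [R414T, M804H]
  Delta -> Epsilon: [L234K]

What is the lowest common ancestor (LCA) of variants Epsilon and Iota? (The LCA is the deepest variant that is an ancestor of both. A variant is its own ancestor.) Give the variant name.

Answer: Delta

Derivation:
Path from root to Epsilon: Delta -> Epsilon
  ancestors of Epsilon: {Delta, Epsilon}
Path from root to Iota: Delta -> Eta -> Theta -> Iota
  ancestors of Iota: {Delta, Eta, Theta, Iota}
Common ancestors: {Delta}
Walk up from Iota: Iota (not in ancestors of Epsilon), Theta (not in ancestors of Epsilon), Eta (not in ancestors of Epsilon), Delta (in ancestors of Epsilon)
Deepest common ancestor (LCA) = Delta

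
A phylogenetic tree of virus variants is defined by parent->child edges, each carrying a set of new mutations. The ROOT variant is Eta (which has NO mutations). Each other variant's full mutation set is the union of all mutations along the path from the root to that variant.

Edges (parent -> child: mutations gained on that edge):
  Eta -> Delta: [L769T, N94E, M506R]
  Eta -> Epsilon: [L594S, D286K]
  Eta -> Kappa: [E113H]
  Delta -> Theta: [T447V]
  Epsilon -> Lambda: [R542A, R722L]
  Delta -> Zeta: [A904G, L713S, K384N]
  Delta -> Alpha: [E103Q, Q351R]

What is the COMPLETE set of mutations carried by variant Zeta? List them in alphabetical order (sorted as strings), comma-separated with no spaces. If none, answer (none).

Answer: A904G,K384N,L713S,L769T,M506R,N94E

Derivation:
At Eta: gained [] -> total []
At Delta: gained ['L769T', 'N94E', 'M506R'] -> total ['L769T', 'M506R', 'N94E']
At Zeta: gained ['A904G', 'L713S', 'K384N'] -> total ['A904G', 'K384N', 'L713S', 'L769T', 'M506R', 'N94E']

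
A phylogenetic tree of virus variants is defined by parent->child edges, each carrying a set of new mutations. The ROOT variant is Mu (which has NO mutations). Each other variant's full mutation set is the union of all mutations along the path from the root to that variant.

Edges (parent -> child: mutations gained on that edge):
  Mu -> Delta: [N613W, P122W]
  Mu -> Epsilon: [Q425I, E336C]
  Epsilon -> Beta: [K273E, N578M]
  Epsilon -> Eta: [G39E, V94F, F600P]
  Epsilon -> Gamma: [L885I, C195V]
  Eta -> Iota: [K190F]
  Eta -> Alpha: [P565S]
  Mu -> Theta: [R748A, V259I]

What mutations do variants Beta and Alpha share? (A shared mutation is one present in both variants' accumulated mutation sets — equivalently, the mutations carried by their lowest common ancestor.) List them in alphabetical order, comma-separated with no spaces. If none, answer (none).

Answer: E336C,Q425I

Derivation:
Accumulating mutations along path to Beta:
  At Mu: gained [] -> total []
  At Epsilon: gained ['Q425I', 'E336C'] -> total ['E336C', 'Q425I']
  At Beta: gained ['K273E', 'N578M'] -> total ['E336C', 'K273E', 'N578M', 'Q425I']
Mutations(Beta) = ['E336C', 'K273E', 'N578M', 'Q425I']
Accumulating mutations along path to Alpha:
  At Mu: gained [] -> total []
  At Epsilon: gained ['Q425I', 'E336C'] -> total ['E336C', 'Q425I']
  At Eta: gained ['G39E', 'V94F', 'F600P'] -> total ['E336C', 'F600P', 'G39E', 'Q425I', 'V94F']
  At Alpha: gained ['P565S'] -> total ['E336C', 'F600P', 'G39E', 'P565S', 'Q425I', 'V94F']
Mutations(Alpha) = ['E336C', 'F600P', 'G39E', 'P565S', 'Q425I', 'V94F']
Intersection: ['E336C', 'K273E', 'N578M', 'Q425I'] ∩ ['E336C', 'F600P', 'G39E', 'P565S', 'Q425I', 'V94F'] = ['E336C', 'Q425I']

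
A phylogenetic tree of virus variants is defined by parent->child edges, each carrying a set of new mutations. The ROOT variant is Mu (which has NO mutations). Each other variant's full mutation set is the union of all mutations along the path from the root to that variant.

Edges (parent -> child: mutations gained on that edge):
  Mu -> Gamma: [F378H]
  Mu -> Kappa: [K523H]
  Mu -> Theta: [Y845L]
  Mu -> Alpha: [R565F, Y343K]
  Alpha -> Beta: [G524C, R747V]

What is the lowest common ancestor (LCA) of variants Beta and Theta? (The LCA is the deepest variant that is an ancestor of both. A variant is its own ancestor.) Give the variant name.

Path from root to Beta: Mu -> Alpha -> Beta
  ancestors of Beta: {Mu, Alpha, Beta}
Path from root to Theta: Mu -> Theta
  ancestors of Theta: {Mu, Theta}
Common ancestors: {Mu}
Walk up from Theta: Theta (not in ancestors of Beta), Mu (in ancestors of Beta)
Deepest common ancestor (LCA) = Mu

Answer: Mu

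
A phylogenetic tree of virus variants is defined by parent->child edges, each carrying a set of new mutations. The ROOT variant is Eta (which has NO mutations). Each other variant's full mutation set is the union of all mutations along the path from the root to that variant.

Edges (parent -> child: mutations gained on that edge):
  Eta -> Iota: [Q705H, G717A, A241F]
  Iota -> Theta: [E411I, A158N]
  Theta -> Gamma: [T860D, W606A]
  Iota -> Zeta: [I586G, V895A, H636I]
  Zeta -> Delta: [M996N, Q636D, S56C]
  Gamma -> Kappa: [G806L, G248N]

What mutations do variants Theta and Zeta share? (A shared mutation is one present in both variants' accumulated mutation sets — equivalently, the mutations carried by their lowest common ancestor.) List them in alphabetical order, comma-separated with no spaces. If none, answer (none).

Answer: A241F,G717A,Q705H

Derivation:
Accumulating mutations along path to Theta:
  At Eta: gained [] -> total []
  At Iota: gained ['Q705H', 'G717A', 'A241F'] -> total ['A241F', 'G717A', 'Q705H']
  At Theta: gained ['E411I', 'A158N'] -> total ['A158N', 'A241F', 'E411I', 'G717A', 'Q705H']
Mutations(Theta) = ['A158N', 'A241F', 'E411I', 'G717A', 'Q705H']
Accumulating mutations along path to Zeta:
  At Eta: gained [] -> total []
  At Iota: gained ['Q705H', 'G717A', 'A241F'] -> total ['A241F', 'G717A', 'Q705H']
  At Zeta: gained ['I586G', 'V895A', 'H636I'] -> total ['A241F', 'G717A', 'H636I', 'I586G', 'Q705H', 'V895A']
Mutations(Zeta) = ['A241F', 'G717A', 'H636I', 'I586G', 'Q705H', 'V895A']
Intersection: ['A158N', 'A241F', 'E411I', 'G717A', 'Q705H'] ∩ ['A241F', 'G717A', 'H636I', 'I586G', 'Q705H', 'V895A'] = ['A241F', 'G717A', 'Q705H']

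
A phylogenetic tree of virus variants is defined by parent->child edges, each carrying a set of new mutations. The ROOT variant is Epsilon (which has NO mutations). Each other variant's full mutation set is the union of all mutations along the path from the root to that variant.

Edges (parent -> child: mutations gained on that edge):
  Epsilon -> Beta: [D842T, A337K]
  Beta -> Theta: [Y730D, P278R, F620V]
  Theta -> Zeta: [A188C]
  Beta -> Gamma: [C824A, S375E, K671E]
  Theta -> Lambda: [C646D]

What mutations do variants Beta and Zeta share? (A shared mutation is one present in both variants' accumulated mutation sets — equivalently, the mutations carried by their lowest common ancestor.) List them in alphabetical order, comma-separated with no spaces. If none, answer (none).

Answer: A337K,D842T

Derivation:
Accumulating mutations along path to Beta:
  At Epsilon: gained [] -> total []
  At Beta: gained ['D842T', 'A337K'] -> total ['A337K', 'D842T']
Mutations(Beta) = ['A337K', 'D842T']
Accumulating mutations along path to Zeta:
  At Epsilon: gained [] -> total []
  At Beta: gained ['D842T', 'A337K'] -> total ['A337K', 'D842T']
  At Theta: gained ['Y730D', 'P278R', 'F620V'] -> total ['A337K', 'D842T', 'F620V', 'P278R', 'Y730D']
  At Zeta: gained ['A188C'] -> total ['A188C', 'A337K', 'D842T', 'F620V', 'P278R', 'Y730D']
Mutations(Zeta) = ['A188C', 'A337K', 'D842T', 'F620V', 'P278R', 'Y730D']
Intersection: ['A337K', 'D842T'] ∩ ['A188C', 'A337K', 'D842T', 'F620V', 'P278R', 'Y730D'] = ['A337K', 'D842T']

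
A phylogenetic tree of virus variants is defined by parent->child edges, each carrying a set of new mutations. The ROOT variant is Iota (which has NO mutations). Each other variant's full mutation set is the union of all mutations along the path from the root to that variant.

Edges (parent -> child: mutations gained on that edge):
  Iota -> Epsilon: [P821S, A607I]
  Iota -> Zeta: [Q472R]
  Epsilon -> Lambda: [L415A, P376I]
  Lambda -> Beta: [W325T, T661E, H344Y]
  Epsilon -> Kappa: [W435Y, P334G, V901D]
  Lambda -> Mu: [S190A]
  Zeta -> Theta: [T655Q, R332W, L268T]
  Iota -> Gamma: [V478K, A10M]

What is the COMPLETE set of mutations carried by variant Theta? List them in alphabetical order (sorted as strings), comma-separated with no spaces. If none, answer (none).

At Iota: gained [] -> total []
At Zeta: gained ['Q472R'] -> total ['Q472R']
At Theta: gained ['T655Q', 'R332W', 'L268T'] -> total ['L268T', 'Q472R', 'R332W', 'T655Q']

Answer: L268T,Q472R,R332W,T655Q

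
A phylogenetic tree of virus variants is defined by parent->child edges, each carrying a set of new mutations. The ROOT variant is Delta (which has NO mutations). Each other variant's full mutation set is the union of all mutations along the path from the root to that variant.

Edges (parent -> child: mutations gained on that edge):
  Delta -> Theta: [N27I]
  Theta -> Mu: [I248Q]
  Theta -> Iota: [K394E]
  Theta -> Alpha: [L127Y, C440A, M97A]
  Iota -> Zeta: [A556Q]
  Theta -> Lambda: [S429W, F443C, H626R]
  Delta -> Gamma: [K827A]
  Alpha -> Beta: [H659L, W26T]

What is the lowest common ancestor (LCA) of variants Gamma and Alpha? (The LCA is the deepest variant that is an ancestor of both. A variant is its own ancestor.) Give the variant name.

Answer: Delta

Derivation:
Path from root to Gamma: Delta -> Gamma
  ancestors of Gamma: {Delta, Gamma}
Path from root to Alpha: Delta -> Theta -> Alpha
  ancestors of Alpha: {Delta, Theta, Alpha}
Common ancestors: {Delta}
Walk up from Alpha: Alpha (not in ancestors of Gamma), Theta (not in ancestors of Gamma), Delta (in ancestors of Gamma)
Deepest common ancestor (LCA) = Delta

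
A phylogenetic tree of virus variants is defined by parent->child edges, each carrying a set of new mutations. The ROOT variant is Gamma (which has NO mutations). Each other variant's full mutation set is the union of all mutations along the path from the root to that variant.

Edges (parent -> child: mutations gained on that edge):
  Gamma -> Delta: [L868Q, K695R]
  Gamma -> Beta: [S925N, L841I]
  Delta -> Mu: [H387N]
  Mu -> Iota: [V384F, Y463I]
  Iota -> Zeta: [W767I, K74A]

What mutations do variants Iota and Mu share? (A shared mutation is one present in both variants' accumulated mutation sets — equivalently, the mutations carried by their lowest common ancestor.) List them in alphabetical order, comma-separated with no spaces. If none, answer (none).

Accumulating mutations along path to Iota:
  At Gamma: gained [] -> total []
  At Delta: gained ['L868Q', 'K695R'] -> total ['K695R', 'L868Q']
  At Mu: gained ['H387N'] -> total ['H387N', 'K695R', 'L868Q']
  At Iota: gained ['V384F', 'Y463I'] -> total ['H387N', 'K695R', 'L868Q', 'V384F', 'Y463I']
Mutations(Iota) = ['H387N', 'K695R', 'L868Q', 'V384F', 'Y463I']
Accumulating mutations along path to Mu:
  At Gamma: gained [] -> total []
  At Delta: gained ['L868Q', 'K695R'] -> total ['K695R', 'L868Q']
  At Mu: gained ['H387N'] -> total ['H387N', 'K695R', 'L868Q']
Mutations(Mu) = ['H387N', 'K695R', 'L868Q']
Intersection: ['H387N', 'K695R', 'L868Q', 'V384F', 'Y463I'] ∩ ['H387N', 'K695R', 'L868Q'] = ['H387N', 'K695R', 'L868Q']

Answer: H387N,K695R,L868Q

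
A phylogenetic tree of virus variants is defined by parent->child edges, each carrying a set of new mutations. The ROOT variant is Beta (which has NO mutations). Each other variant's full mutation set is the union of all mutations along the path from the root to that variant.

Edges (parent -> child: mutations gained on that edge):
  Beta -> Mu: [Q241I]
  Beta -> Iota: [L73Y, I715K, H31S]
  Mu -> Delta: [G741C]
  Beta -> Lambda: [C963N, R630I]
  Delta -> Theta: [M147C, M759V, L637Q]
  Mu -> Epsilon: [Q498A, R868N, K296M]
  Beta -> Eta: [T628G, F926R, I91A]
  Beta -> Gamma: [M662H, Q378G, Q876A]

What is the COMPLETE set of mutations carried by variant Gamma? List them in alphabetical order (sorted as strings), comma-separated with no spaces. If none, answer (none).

Answer: M662H,Q378G,Q876A

Derivation:
At Beta: gained [] -> total []
At Gamma: gained ['M662H', 'Q378G', 'Q876A'] -> total ['M662H', 'Q378G', 'Q876A']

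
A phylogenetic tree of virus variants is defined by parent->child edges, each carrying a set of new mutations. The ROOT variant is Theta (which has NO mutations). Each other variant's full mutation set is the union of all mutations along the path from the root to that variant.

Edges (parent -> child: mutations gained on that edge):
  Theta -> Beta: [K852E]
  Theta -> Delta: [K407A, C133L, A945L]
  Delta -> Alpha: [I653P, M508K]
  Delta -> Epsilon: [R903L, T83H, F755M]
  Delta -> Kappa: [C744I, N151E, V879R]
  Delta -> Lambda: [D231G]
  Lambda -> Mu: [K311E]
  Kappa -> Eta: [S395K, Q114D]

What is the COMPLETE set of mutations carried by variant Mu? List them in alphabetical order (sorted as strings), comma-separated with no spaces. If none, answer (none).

At Theta: gained [] -> total []
At Delta: gained ['K407A', 'C133L', 'A945L'] -> total ['A945L', 'C133L', 'K407A']
At Lambda: gained ['D231G'] -> total ['A945L', 'C133L', 'D231G', 'K407A']
At Mu: gained ['K311E'] -> total ['A945L', 'C133L', 'D231G', 'K311E', 'K407A']

Answer: A945L,C133L,D231G,K311E,K407A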